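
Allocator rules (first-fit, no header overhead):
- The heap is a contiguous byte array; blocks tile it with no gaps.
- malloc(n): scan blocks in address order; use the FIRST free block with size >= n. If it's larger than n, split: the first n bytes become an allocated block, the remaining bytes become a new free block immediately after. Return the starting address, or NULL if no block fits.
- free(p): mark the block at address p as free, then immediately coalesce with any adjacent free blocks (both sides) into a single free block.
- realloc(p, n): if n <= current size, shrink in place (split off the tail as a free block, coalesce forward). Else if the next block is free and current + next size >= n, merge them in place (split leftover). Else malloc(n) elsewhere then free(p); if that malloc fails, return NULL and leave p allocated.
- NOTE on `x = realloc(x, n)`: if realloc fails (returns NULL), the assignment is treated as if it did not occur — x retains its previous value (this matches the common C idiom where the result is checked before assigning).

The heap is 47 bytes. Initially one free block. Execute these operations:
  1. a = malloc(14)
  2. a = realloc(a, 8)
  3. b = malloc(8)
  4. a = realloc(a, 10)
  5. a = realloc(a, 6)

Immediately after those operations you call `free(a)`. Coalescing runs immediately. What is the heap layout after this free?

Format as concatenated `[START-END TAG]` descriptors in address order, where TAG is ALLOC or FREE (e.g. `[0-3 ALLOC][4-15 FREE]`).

Answer: [0-7 FREE][8-15 ALLOC][16-46 FREE]

Derivation:
Op 1: a = malloc(14) -> a = 0; heap: [0-13 ALLOC][14-46 FREE]
Op 2: a = realloc(a, 8) -> a = 0; heap: [0-7 ALLOC][8-46 FREE]
Op 3: b = malloc(8) -> b = 8; heap: [0-7 ALLOC][8-15 ALLOC][16-46 FREE]
Op 4: a = realloc(a, 10) -> a = 16; heap: [0-7 FREE][8-15 ALLOC][16-25 ALLOC][26-46 FREE]
Op 5: a = realloc(a, 6) -> a = 16; heap: [0-7 FREE][8-15 ALLOC][16-21 ALLOC][22-46 FREE]
free(a): a = 16 -> block [16-21 ALLOC]; mark free, coalesce with adjacent free neighbors -> [0-7 FREE][8-15 ALLOC][16-46 FREE]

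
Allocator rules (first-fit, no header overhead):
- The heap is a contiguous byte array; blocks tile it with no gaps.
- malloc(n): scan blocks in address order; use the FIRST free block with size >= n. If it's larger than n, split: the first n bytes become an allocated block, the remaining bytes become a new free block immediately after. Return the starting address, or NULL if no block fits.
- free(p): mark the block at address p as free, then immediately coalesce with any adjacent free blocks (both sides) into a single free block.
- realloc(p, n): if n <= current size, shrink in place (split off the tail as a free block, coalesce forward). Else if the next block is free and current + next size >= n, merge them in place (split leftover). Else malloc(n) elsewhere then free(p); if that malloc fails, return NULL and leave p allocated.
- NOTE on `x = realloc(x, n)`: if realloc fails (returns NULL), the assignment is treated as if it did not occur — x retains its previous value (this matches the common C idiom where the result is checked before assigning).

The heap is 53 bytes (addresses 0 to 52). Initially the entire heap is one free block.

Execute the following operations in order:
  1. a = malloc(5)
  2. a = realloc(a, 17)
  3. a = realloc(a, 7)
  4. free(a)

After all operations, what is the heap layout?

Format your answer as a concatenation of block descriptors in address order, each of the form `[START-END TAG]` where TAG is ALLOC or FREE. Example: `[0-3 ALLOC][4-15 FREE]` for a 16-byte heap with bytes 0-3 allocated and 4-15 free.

Answer: [0-52 FREE]

Derivation:
Op 1: a = malloc(5) -> a = 0; heap: [0-4 ALLOC][5-52 FREE]
Op 2: a = realloc(a, 17) -> a = 0; heap: [0-16 ALLOC][17-52 FREE]
Op 3: a = realloc(a, 7) -> a = 0; heap: [0-6 ALLOC][7-52 FREE]
Op 4: free(a) -> (freed a); heap: [0-52 FREE]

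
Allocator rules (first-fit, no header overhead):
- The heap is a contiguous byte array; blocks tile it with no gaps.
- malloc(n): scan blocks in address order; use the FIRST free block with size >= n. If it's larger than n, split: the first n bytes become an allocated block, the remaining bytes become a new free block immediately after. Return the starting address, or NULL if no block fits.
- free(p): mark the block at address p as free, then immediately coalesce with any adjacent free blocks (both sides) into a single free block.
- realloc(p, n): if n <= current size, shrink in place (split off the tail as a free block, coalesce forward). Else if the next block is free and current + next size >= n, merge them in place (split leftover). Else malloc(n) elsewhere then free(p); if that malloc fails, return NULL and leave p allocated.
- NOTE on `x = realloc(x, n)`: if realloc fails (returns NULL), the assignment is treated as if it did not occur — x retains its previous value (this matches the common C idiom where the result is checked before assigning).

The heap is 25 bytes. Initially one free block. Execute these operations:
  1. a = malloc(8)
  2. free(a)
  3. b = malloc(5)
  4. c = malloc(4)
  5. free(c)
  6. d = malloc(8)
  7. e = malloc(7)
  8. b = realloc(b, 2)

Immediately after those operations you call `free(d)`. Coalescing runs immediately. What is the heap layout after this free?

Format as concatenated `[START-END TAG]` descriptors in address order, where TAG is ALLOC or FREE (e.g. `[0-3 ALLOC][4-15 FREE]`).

Op 1: a = malloc(8) -> a = 0; heap: [0-7 ALLOC][8-24 FREE]
Op 2: free(a) -> (freed a); heap: [0-24 FREE]
Op 3: b = malloc(5) -> b = 0; heap: [0-4 ALLOC][5-24 FREE]
Op 4: c = malloc(4) -> c = 5; heap: [0-4 ALLOC][5-8 ALLOC][9-24 FREE]
Op 5: free(c) -> (freed c); heap: [0-4 ALLOC][5-24 FREE]
Op 6: d = malloc(8) -> d = 5; heap: [0-4 ALLOC][5-12 ALLOC][13-24 FREE]
Op 7: e = malloc(7) -> e = 13; heap: [0-4 ALLOC][5-12 ALLOC][13-19 ALLOC][20-24 FREE]
Op 8: b = realloc(b, 2) -> b = 0; heap: [0-1 ALLOC][2-4 FREE][5-12 ALLOC][13-19 ALLOC][20-24 FREE]
free(d): d = 5 -> block [5-12 ALLOC]; mark free, coalesce with adjacent free neighbors -> [0-1 ALLOC][2-12 FREE][13-19 ALLOC][20-24 FREE]

Answer: [0-1 ALLOC][2-12 FREE][13-19 ALLOC][20-24 FREE]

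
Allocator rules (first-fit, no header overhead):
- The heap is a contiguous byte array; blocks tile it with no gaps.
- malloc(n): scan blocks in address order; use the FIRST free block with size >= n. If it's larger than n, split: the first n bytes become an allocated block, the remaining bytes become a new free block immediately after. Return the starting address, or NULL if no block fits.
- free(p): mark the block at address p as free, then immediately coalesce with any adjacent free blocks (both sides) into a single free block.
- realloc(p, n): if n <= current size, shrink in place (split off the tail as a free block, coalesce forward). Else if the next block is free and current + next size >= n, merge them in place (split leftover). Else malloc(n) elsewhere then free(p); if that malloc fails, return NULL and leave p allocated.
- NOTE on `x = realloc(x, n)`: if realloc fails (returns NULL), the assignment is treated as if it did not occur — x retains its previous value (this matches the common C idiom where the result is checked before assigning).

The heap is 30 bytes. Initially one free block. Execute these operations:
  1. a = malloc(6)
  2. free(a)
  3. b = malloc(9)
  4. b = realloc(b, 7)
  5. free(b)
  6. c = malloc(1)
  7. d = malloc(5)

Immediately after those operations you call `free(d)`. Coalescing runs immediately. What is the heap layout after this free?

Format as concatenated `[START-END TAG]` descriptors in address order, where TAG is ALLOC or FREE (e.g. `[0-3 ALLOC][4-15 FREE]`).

Answer: [0-0 ALLOC][1-29 FREE]

Derivation:
Op 1: a = malloc(6) -> a = 0; heap: [0-5 ALLOC][6-29 FREE]
Op 2: free(a) -> (freed a); heap: [0-29 FREE]
Op 3: b = malloc(9) -> b = 0; heap: [0-8 ALLOC][9-29 FREE]
Op 4: b = realloc(b, 7) -> b = 0; heap: [0-6 ALLOC][7-29 FREE]
Op 5: free(b) -> (freed b); heap: [0-29 FREE]
Op 6: c = malloc(1) -> c = 0; heap: [0-0 ALLOC][1-29 FREE]
Op 7: d = malloc(5) -> d = 1; heap: [0-0 ALLOC][1-5 ALLOC][6-29 FREE]
free(d): d = 1 -> block [1-5 ALLOC]; mark free, coalesce with adjacent free neighbors -> [0-0 ALLOC][1-29 FREE]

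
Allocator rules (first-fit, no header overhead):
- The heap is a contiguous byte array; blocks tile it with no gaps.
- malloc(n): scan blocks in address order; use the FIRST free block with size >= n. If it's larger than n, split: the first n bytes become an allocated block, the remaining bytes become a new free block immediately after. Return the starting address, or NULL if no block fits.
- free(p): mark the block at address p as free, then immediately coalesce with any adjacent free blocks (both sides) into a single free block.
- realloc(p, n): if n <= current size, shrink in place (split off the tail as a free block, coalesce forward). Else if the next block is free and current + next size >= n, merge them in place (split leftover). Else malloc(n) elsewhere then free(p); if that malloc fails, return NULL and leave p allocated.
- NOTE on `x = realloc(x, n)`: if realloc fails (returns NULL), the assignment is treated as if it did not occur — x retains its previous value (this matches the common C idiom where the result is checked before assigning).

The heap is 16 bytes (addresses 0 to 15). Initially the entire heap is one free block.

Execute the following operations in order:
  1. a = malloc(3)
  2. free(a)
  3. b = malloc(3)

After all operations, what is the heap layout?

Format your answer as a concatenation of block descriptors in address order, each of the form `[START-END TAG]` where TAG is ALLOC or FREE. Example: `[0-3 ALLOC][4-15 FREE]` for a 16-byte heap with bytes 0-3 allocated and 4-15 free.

Op 1: a = malloc(3) -> a = 0; heap: [0-2 ALLOC][3-15 FREE]
Op 2: free(a) -> (freed a); heap: [0-15 FREE]
Op 3: b = malloc(3) -> b = 0; heap: [0-2 ALLOC][3-15 FREE]

Answer: [0-2 ALLOC][3-15 FREE]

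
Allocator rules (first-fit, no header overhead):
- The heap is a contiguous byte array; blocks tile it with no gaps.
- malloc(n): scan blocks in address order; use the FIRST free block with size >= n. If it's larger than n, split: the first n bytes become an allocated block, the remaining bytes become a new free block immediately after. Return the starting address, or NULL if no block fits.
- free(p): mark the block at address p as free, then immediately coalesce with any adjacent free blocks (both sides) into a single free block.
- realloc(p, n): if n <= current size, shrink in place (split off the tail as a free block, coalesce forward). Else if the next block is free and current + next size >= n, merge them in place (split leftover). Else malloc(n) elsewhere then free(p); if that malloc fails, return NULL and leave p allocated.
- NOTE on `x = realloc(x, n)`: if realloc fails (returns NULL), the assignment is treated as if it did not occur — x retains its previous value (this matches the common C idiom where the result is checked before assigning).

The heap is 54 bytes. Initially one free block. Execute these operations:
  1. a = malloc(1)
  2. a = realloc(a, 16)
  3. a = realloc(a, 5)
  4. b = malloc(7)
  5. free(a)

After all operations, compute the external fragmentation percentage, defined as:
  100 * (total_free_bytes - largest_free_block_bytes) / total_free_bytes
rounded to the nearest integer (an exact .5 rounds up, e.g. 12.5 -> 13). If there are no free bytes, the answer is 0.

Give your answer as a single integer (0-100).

Op 1: a = malloc(1) -> a = 0; heap: [0-0 ALLOC][1-53 FREE]
Op 2: a = realloc(a, 16) -> a = 0; heap: [0-15 ALLOC][16-53 FREE]
Op 3: a = realloc(a, 5) -> a = 0; heap: [0-4 ALLOC][5-53 FREE]
Op 4: b = malloc(7) -> b = 5; heap: [0-4 ALLOC][5-11 ALLOC][12-53 FREE]
Op 5: free(a) -> (freed a); heap: [0-4 FREE][5-11 ALLOC][12-53 FREE]
Free blocks: [5 42] total_free=47 largest=42 -> 100*(47-42)/47 = 500/47 ≈ 10.638 -> rounds to 11

Answer: 11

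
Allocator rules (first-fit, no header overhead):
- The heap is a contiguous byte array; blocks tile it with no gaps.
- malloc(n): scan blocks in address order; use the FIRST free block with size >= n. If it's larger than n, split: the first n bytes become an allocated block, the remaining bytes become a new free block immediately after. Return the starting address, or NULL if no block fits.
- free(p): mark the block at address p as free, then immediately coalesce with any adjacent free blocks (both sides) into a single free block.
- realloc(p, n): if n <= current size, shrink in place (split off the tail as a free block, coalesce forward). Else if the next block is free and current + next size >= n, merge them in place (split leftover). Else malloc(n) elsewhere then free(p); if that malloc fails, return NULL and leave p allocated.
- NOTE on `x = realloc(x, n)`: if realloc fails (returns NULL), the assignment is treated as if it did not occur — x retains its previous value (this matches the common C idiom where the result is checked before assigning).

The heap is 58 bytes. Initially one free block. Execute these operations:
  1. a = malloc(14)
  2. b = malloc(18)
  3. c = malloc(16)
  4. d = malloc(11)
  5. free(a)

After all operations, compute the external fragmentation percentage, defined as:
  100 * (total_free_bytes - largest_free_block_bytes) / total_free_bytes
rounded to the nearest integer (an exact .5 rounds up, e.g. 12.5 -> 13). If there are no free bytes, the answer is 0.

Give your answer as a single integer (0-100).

Answer: 42

Derivation:
Op 1: a = malloc(14) -> a = 0; heap: [0-13 ALLOC][14-57 FREE]
Op 2: b = malloc(18) -> b = 14; heap: [0-13 ALLOC][14-31 ALLOC][32-57 FREE]
Op 3: c = malloc(16) -> c = 32; heap: [0-13 ALLOC][14-31 ALLOC][32-47 ALLOC][48-57 FREE]
Op 4: d = malloc(11) -> d = NULL; heap: [0-13 ALLOC][14-31 ALLOC][32-47 ALLOC][48-57 FREE]
Op 5: free(a) -> (freed a); heap: [0-13 FREE][14-31 ALLOC][32-47 ALLOC][48-57 FREE]
Free blocks: [14 10] total_free=24 largest=14 -> 100*(24-14)/24 = 1000/24 ≈ 41.667 -> rounds to 42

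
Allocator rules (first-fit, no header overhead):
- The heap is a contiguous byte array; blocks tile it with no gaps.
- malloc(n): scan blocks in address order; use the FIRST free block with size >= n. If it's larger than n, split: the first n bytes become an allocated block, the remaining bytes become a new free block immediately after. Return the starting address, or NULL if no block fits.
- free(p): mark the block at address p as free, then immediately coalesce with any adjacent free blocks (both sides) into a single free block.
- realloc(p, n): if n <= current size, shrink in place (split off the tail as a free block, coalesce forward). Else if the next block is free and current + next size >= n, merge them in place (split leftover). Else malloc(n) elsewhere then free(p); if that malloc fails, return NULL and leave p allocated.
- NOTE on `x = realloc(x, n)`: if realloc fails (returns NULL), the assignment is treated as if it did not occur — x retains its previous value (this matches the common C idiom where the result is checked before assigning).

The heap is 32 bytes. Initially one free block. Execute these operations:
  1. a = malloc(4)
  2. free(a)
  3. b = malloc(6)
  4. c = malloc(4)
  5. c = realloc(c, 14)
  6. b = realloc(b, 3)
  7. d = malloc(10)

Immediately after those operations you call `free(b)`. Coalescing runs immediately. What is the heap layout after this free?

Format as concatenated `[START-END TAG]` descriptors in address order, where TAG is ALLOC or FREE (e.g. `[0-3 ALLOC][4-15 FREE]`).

Answer: [0-5 FREE][6-19 ALLOC][20-29 ALLOC][30-31 FREE]

Derivation:
Op 1: a = malloc(4) -> a = 0; heap: [0-3 ALLOC][4-31 FREE]
Op 2: free(a) -> (freed a); heap: [0-31 FREE]
Op 3: b = malloc(6) -> b = 0; heap: [0-5 ALLOC][6-31 FREE]
Op 4: c = malloc(4) -> c = 6; heap: [0-5 ALLOC][6-9 ALLOC][10-31 FREE]
Op 5: c = realloc(c, 14) -> c = 6; heap: [0-5 ALLOC][6-19 ALLOC][20-31 FREE]
Op 6: b = realloc(b, 3) -> b = 0; heap: [0-2 ALLOC][3-5 FREE][6-19 ALLOC][20-31 FREE]
Op 7: d = malloc(10) -> d = 20; heap: [0-2 ALLOC][3-5 FREE][6-19 ALLOC][20-29 ALLOC][30-31 FREE]
free(b): b = 0 -> block [0-2 ALLOC]; mark free, coalesce with adjacent free neighbors -> [0-5 FREE][6-19 ALLOC][20-29 ALLOC][30-31 FREE]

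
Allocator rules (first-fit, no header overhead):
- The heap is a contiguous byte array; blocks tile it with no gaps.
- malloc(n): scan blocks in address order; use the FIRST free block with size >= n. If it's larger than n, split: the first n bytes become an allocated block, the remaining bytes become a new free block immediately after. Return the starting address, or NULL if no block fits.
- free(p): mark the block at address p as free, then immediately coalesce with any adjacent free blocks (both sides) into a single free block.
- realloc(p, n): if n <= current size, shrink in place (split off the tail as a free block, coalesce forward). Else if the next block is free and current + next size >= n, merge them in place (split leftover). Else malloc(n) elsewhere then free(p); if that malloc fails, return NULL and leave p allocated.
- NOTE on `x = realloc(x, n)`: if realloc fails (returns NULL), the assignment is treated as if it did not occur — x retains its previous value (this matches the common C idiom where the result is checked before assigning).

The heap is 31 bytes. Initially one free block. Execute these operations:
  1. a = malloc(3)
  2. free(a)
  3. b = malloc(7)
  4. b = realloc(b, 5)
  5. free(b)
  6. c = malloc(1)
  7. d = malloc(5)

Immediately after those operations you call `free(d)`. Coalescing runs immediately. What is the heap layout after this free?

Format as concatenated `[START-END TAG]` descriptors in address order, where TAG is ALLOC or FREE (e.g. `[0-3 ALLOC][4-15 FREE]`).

Answer: [0-0 ALLOC][1-30 FREE]

Derivation:
Op 1: a = malloc(3) -> a = 0; heap: [0-2 ALLOC][3-30 FREE]
Op 2: free(a) -> (freed a); heap: [0-30 FREE]
Op 3: b = malloc(7) -> b = 0; heap: [0-6 ALLOC][7-30 FREE]
Op 4: b = realloc(b, 5) -> b = 0; heap: [0-4 ALLOC][5-30 FREE]
Op 5: free(b) -> (freed b); heap: [0-30 FREE]
Op 6: c = malloc(1) -> c = 0; heap: [0-0 ALLOC][1-30 FREE]
Op 7: d = malloc(5) -> d = 1; heap: [0-0 ALLOC][1-5 ALLOC][6-30 FREE]
free(d): d = 1 -> block [1-5 ALLOC]; mark free, coalesce with adjacent free neighbors -> [0-0 ALLOC][1-30 FREE]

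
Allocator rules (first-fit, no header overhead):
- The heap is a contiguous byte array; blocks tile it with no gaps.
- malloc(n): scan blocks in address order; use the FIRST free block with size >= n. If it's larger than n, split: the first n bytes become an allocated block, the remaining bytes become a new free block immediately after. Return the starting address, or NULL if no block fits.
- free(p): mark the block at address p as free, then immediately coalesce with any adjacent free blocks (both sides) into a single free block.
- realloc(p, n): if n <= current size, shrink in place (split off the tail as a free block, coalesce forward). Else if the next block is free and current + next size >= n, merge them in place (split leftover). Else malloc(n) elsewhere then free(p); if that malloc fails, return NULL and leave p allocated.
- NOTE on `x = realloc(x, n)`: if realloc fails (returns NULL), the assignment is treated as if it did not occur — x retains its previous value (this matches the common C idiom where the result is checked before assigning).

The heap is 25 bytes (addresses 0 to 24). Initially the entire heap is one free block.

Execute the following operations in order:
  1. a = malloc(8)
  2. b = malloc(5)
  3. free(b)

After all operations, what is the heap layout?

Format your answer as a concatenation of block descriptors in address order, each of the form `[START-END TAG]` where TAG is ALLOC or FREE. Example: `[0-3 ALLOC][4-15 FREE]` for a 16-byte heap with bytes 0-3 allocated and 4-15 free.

Op 1: a = malloc(8) -> a = 0; heap: [0-7 ALLOC][8-24 FREE]
Op 2: b = malloc(5) -> b = 8; heap: [0-7 ALLOC][8-12 ALLOC][13-24 FREE]
Op 3: free(b) -> (freed b); heap: [0-7 ALLOC][8-24 FREE]

Answer: [0-7 ALLOC][8-24 FREE]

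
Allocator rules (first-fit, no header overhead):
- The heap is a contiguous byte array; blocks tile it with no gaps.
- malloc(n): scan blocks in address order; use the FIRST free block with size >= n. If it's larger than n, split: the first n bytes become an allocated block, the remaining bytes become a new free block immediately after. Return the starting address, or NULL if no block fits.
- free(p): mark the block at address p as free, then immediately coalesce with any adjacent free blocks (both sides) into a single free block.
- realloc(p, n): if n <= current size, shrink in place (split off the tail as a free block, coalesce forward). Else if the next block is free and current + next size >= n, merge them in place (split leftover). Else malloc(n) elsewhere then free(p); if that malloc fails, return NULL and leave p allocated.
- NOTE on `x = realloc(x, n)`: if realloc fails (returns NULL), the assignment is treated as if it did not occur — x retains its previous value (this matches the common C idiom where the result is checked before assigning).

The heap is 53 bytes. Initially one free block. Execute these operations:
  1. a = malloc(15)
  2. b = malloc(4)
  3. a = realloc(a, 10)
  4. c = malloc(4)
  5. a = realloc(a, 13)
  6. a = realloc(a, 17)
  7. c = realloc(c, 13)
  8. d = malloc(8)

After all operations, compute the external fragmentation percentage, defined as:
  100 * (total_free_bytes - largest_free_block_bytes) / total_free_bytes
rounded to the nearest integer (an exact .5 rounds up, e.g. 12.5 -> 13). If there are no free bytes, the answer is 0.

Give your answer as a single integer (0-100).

Answer: 36

Derivation:
Op 1: a = malloc(15) -> a = 0; heap: [0-14 ALLOC][15-52 FREE]
Op 2: b = malloc(4) -> b = 15; heap: [0-14 ALLOC][15-18 ALLOC][19-52 FREE]
Op 3: a = realloc(a, 10) -> a = 0; heap: [0-9 ALLOC][10-14 FREE][15-18 ALLOC][19-52 FREE]
Op 4: c = malloc(4) -> c = 10; heap: [0-9 ALLOC][10-13 ALLOC][14-14 FREE][15-18 ALLOC][19-52 FREE]
Op 5: a = realloc(a, 13) -> a = 19; heap: [0-9 FREE][10-13 ALLOC][14-14 FREE][15-18 ALLOC][19-31 ALLOC][32-52 FREE]
Op 6: a = realloc(a, 17) -> a = 19; heap: [0-9 FREE][10-13 ALLOC][14-14 FREE][15-18 ALLOC][19-35 ALLOC][36-52 FREE]
Op 7: c = realloc(c, 13) -> c = 36; heap: [0-14 FREE][15-18 ALLOC][19-35 ALLOC][36-48 ALLOC][49-52 FREE]
Op 8: d = malloc(8) -> d = 0; heap: [0-7 ALLOC][8-14 FREE][15-18 ALLOC][19-35 ALLOC][36-48 ALLOC][49-52 FREE]
Free blocks: [7 4] total_free=11 largest=7 -> 100*(11-7)/11 = 400/11 ≈ 36.364 -> rounds to 36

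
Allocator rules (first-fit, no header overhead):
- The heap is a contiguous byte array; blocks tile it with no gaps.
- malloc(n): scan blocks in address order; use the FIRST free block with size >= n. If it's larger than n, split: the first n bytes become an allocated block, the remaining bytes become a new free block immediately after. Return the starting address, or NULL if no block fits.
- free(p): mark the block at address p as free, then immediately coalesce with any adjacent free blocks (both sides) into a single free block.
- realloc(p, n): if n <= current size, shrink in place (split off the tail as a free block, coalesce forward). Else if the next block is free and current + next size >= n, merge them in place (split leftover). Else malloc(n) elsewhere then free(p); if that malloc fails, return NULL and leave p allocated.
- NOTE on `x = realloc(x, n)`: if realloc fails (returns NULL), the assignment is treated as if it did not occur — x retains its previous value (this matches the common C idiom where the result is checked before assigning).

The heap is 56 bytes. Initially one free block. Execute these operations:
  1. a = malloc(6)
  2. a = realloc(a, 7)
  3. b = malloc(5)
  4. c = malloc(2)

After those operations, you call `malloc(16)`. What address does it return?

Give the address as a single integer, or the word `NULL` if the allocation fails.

Op 1: a = malloc(6) -> a = 0; heap: [0-5 ALLOC][6-55 FREE]
Op 2: a = realloc(a, 7) -> a = 0; heap: [0-6 ALLOC][7-55 FREE]
Op 3: b = malloc(5) -> b = 7; heap: [0-6 ALLOC][7-11 ALLOC][12-55 FREE]
Op 4: c = malloc(2) -> c = 12; heap: [0-6 ALLOC][7-11 ALLOC][12-13 ALLOC][14-55 FREE]
malloc(16): first-fit scan over [0-6 ALLOC][7-11 ALLOC][12-13 ALLOC][14-55 FREE] -> 14

Answer: 14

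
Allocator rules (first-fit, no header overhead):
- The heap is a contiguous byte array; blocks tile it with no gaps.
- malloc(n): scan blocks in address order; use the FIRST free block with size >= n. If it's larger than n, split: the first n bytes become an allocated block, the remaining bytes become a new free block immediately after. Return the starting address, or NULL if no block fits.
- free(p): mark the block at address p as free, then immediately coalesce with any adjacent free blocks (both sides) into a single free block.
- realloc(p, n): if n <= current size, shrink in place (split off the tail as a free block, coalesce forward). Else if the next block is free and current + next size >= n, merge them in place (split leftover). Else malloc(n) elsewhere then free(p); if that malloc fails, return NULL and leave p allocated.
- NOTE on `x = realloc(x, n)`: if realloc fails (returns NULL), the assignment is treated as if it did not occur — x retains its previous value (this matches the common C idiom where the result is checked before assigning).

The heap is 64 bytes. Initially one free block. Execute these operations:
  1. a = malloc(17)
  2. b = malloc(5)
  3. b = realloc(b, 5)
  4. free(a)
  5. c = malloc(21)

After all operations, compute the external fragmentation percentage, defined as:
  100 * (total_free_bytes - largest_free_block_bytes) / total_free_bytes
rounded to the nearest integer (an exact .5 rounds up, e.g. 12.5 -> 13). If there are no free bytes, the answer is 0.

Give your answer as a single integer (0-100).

Answer: 45

Derivation:
Op 1: a = malloc(17) -> a = 0; heap: [0-16 ALLOC][17-63 FREE]
Op 2: b = malloc(5) -> b = 17; heap: [0-16 ALLOC][17-21 ALLOC][22-63 FREE]
Op 3: b = realloc(b, 5) -> b = 17; heap: [0-16 ALLOC][17-21 ALLOC][22-63 FREE]
Op 4: free(a) -> (freed a); heap: [0-16 FREE][17-21 ALLOC][22-63 FREE]
Op 5: c = malloc(21) -> c = 22; heap: [0-16 FREE][17-21 ALLOC][22-42 ALLOC][43-63 FREE]
Free blocks: [17 21] total_free=38 largest=21 -> 100*(38-21)/38 = 1700/38 ≈ 44.737 -> rounds to 45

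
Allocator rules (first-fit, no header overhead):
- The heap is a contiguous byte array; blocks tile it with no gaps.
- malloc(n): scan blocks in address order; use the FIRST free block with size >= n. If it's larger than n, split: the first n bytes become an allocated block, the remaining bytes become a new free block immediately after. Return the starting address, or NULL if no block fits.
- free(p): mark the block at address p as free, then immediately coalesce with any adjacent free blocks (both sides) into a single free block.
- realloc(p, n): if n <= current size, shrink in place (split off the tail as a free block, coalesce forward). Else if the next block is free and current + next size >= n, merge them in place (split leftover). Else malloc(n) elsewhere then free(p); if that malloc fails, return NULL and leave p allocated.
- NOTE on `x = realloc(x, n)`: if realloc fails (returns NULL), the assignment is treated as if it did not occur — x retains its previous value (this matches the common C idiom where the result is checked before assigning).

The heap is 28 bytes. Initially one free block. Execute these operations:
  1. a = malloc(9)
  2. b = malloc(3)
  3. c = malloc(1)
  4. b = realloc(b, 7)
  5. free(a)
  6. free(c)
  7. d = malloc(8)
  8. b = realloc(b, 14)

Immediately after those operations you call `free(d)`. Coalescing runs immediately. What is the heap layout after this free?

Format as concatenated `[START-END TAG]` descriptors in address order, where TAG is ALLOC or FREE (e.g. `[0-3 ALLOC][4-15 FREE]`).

Op 1: a = malloc(9) -> a = 0; heap: [0-8 ALLOC][9-27 FREE]
Op 2: b = malloc(3) -> b = 9; heap: [0-8 ALLOC][9-11 ALLOC][12-27 FREE]
Op 3: c = malloc(1) -> c = 12; heap: [0-8 ALLOC][9-11 ALLOC][12-12 ALLOC][13-27 FREE]
Op 4: b = realloc(b, 7) -> b = 13; heap: [0-8 ALLOC][9-11 FREE][12-12 ALLOC][13-19 ALLOC][20-27 FREE]
Op 5: free(a) -> (freed a); heap: [0-11 FREE][12-12 ALLOC][13-19 ALLOC][20-27 FREE]
Op 6: free(c) -> (freed c); heap: [0-12 FREE][13-19 ALLOC][20-27 FREE]
Op 7: d = malloc(8) -> d = 0; heap: [0-7 ALLOC][8-12 FREE][13-19 ALLOC][20-27 FREE]
Op 8: b = realloc(b, 14) -> b = 13; heap: [0-7 ALLOC][8-12 FREE][13-26 ALLOC][27-27 FREE]
free(d): d = 0 -> block [0-7 ALLOC]; mark free, coalesce with adjacent free neighbors -> [0-12 FREE][13-26 ALLOC][27-27 FREE]

Answer: [0-12 FREE][13-26 ALLOC][27-27 FREE]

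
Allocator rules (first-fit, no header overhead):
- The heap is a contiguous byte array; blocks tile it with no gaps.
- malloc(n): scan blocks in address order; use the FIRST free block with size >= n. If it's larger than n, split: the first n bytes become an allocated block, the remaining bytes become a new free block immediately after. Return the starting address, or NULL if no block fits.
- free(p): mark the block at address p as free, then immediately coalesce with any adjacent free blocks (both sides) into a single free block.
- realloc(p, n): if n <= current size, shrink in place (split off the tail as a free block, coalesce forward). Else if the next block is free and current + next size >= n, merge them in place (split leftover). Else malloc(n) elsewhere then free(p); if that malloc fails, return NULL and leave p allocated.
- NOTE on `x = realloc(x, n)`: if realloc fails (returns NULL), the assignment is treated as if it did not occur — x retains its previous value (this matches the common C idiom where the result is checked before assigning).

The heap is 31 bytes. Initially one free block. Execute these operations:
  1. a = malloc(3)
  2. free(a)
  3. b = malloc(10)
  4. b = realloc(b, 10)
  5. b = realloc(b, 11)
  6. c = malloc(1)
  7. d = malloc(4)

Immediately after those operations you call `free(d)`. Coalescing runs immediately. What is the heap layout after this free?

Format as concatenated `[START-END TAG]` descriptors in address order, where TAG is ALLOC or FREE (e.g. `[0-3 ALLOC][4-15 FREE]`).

Answer: [0-10 ALLOC][11-11 ALLOC][12-30 FREE]

Derivation:
Op 1: a = malloc(3) -> a = 0; heap: [0-2 ALLOC][3-30 FREE]
Op 2: free(a) -> (freed a); heap: [0-30 FREE]
Op 3: b = malloc(10) -> b = 0; heap: [0-9 ALLOC][10-30 FREE]
Op 4: b = realloc(b, 10) -> b = 0; heap: [0-9 ALLOC][10-30 FREE]
Op 5: b = realloc(b, 11) -> b = 0; heap: [0-10 ALLOC][11-30 FREE]
Op 6: c = malloc(1) -> c = 11; heap: [0-10 ALLOC][11-11 ALLOC][12-30 FREE]
Op 7: d = malloc(4) -> d = 12; heap: [0-10 ALLOC][11-11 ALLOC][12-15 ALLOC][16-30 FREE]
free(d): d = 12 -> block [12-15 ALLOC]; mark free, coalesce with adjacent free neighbors -> [0-10 ALLOC][11-11 ALLOC][12-30 FREE]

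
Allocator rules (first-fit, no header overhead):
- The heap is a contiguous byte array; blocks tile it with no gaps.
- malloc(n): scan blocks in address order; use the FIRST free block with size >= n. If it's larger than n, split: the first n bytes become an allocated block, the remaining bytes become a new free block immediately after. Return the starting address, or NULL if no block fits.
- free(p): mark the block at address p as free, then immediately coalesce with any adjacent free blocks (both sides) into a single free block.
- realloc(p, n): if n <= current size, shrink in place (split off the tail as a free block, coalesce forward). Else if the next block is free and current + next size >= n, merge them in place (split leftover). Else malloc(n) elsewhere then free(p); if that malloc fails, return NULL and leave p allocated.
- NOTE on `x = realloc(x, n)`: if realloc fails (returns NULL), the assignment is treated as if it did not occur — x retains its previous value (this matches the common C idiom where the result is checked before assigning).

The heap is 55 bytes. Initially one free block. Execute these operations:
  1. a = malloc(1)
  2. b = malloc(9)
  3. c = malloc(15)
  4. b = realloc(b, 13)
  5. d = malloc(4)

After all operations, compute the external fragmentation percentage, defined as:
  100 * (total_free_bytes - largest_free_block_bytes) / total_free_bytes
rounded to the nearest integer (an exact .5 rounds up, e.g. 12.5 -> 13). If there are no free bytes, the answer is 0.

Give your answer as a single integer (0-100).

Op 1: a = malloc(1) -> a = 0; heap: [0-0 ALLOC][1-54 FREE]
Op 2: b = malloc(9) -> b = 1; heap: [0-0 ALLOC][1-9 ALLOC][10-54 FREE]
Op 3: c = malloc(15) -> c = 10; heap: [0-0 ALLOC][1-9 ALLOC][10-24 ALLOC][25-54 FREE]
Op 4: b = realloc(b, 13) -> b = 25; heap: [0-0 ALLOC][1-9 FREE][10-24 ALLOC][25-37 ALLOC][38-54 FREE]
Op 5: d = malloc(4) -> d = 1; heap: [0-0 ALLOC][1-4 ALLOC][5-9 FREE][10-24 ALLOC][25-37 ALLOC][38-54 FREE]
Free blocks: [5 17] total_free=22 largest=17 -> 100*(22-17)/22 = 500/22 ≈ 22.727 -> rounds to 23

Answer: 23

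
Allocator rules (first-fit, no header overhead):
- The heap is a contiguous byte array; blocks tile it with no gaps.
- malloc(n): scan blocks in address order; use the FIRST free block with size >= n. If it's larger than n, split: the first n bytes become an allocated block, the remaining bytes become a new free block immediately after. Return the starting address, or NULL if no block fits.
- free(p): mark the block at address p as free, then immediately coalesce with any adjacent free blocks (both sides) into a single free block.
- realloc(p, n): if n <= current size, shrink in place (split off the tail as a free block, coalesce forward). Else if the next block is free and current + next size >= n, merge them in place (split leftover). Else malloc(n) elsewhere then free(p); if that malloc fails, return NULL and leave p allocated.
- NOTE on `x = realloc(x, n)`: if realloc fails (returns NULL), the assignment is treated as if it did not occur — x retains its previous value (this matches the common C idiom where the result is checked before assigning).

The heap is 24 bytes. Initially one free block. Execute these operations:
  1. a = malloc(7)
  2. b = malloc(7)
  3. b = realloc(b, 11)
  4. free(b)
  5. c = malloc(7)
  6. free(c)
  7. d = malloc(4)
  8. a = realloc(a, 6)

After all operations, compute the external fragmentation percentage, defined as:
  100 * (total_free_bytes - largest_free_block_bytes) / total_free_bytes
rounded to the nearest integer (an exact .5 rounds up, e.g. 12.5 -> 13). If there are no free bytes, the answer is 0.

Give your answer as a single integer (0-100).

Answer: 7

Derivation:
Op 1: a = malloc(7) -> a = 0; heap: [0-6 ALLOC][7-23 FREE]
Op 2: b = malloc(7) -> b = 7; heap: [0-6 ALLOC][7-13 ALLOC][14-23 FREE]
Op 3: b = realloc(b, 11) -> b = 7; heap: [0-6 ALLOC][7-17 ALLOC][18-23 FREE]
Op 4: free(b) -> (freed b); heap: [0-6 ALLOC][7-23 FREE]
Op 5: c = malloc(7) -> c = 7; heap: [0-6 ALLOC][7-13 ALLOC][14-23 FREE]
Op 6: free(c) -> (freed c); heap: [0-6 ALLOC][7-23 FREE]
Op 7: d = malloc(4) -> d = 7; heap: [0-6 ALLOC][7-10 ALLOC][11-23 FREE]
Op 8: a = realloc(a, 6) -> a = 0; heap: [0-5 ALLOC][6-6 FREE][7-10 ALLOC][11-23 FREE]
Free blocks: [1 13] total_free=14 largest=13 -> 100*(14-13)/14 = 100/14 ≈ 7.143 -> rounds to 7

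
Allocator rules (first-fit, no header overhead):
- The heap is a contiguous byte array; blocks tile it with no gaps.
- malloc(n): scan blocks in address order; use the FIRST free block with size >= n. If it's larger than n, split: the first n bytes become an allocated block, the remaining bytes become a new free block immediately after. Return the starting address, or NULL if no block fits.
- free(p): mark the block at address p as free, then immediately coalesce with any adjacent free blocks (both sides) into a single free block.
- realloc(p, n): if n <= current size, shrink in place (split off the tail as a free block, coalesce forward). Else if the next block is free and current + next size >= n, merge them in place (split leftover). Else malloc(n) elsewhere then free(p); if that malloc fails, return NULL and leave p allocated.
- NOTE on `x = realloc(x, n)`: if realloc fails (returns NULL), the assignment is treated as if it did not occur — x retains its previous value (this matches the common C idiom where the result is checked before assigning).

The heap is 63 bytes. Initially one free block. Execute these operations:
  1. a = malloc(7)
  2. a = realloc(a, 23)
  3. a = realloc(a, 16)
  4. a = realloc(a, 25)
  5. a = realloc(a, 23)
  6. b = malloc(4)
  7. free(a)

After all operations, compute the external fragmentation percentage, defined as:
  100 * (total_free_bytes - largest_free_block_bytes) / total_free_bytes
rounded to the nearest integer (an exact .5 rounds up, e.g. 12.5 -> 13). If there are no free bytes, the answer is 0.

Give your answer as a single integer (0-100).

Op 1: a = malloc(7) -> a = 0; heap: [0-6 ALLOC][7-62 FREE]
Op 2: a = realloc(a, 23) -> a = 0; heap: [0-22 ALLOC][23-62 FREE]
Op 3: a = realloc(a, 16) -> a = 0; heap: [0-15 ALLOC][16-62 FREE]
Op 4: a = realloc(a, 25) -> a = 0; heap: [0-24 ALLOC][25-62 FREE]
Op 5: a = realloc(a, 23) -> a = 0; heap: [0-22 ALLOC][23-62 FREE]
Op 6: b = malloc(4) -> b = 23; heap: [0-22 ALLOC][23-26 ALLOC][27-62 FREE]
Op 7: free(a) -> (freed a); heap: [0-22 FREE][23-26 ALLOC][27-62 FREE]
Free blocks: [23 36] total_free=59 largest=36 -> 100*(59-36)/59 = 2300/59 ≈ 38.983 -> rounds to 39

Answer: 39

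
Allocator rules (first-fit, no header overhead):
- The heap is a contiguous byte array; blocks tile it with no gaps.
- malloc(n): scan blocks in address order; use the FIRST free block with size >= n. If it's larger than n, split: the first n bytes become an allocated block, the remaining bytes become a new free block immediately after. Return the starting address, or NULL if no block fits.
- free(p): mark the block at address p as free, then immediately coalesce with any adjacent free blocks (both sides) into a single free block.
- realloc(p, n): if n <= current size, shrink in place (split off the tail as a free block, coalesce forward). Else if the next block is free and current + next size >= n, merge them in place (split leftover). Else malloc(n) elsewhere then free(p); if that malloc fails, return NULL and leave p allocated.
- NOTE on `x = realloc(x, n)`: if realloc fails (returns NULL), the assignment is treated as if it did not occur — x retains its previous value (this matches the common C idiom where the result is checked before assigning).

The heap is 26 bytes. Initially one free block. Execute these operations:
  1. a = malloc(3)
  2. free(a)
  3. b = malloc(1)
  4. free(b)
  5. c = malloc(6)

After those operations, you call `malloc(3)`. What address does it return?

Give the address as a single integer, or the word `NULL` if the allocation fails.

Answer: 6

Derivation:
Op 1: a = malloc(3) -> a = 0; heap: [0-2 ALLOC][3-25 FREE]
Op 2: free(a) -> (freed a); heap: [0-25 FREE]
Op 3: b = malloc(1) -> b = 0; heap: [0-0 ALLOC][1-25 FREE]
Op 4: free(b) -> (freed b); heap: [0-25 FREE]
Op 5: c = malloc(6) -> c = 0; heap: [0-5 ALLOC][6-25 FREE]
malloc(3): first-fit scan over [0-5 ALLOC][6-25 FREE] -> 6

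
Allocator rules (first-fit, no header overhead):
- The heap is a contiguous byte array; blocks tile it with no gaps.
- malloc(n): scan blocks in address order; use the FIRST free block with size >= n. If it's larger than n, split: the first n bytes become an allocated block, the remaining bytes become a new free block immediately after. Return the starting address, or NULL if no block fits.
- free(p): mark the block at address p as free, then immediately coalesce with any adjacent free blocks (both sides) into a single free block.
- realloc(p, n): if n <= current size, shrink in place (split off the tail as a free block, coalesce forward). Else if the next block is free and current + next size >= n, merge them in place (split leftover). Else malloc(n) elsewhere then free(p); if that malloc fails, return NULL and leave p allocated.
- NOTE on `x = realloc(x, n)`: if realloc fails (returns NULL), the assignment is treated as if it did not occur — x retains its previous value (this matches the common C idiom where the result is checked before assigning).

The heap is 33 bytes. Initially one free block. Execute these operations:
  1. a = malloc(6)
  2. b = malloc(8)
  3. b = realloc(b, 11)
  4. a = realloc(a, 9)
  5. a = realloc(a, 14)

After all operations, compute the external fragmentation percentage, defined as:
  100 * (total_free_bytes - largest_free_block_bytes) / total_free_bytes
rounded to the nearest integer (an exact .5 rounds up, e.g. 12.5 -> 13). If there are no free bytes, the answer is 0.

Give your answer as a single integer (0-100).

Answer: 25

Derivation:
Op 1: a = malloc(6) -> a = 0; heap: [0-5 ALLOC][6-32 FREE]
Op 2: b = malloc(8) -> b = 6; heap: [0-5 ALLOC][6-13 ALLOC][14-32 FREE]
Op 3: b = realloc(b, 11) -> b = 6; heap: [0-5 ALLOC][6-16 ALLOC][17-32 FREE]
Op 4: a = realloc(a, 9) -> a = 17; heap: [0-5 FREE][6-16 ALLOC][17-25 ALLOC][26-32 FREE]
Op 5: a = realloc(a, 14) -> a = 17; heap: [0-5 FREE][6-16 ALLOC][17-30 ALLOC][31-32 FREE]
Free blocks: [6 2] total_free=8 largest=6 -> 100*(8-6)/8 = 200/8 = 25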